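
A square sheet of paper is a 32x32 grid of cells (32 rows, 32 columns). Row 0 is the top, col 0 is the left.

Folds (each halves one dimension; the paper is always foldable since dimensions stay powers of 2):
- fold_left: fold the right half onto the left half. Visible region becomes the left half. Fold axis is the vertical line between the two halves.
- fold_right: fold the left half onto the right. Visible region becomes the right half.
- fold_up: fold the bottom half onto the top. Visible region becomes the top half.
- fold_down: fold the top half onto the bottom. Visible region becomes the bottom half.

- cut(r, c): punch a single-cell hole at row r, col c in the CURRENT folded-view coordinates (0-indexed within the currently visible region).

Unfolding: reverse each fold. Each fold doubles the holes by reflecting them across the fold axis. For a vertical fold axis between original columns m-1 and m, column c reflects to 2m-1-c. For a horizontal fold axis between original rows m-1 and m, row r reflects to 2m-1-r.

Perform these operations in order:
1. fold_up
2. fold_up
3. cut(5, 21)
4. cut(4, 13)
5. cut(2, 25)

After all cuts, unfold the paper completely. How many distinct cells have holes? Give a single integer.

Op 1 fold_up: fold axis h@16; visible region now rows[0,16) x cols[0,32) = 16x32
Op 2 fold_up: fold axis h@8; visible region now rows[0,8) x cols[0,32) = 8x32
Op 3 cut(5, 21): punch at orig (5,21); cuts so far [(5, 21)]; region rows[0,8) x cols[0,32) = 8x32
Op 4 cut(4, 13): punch at orig (4,13); cuts so far [(4, 13), (5, 21)]; region rows[0,8) x cols[0,32) = 8x32
Op 5 cut(2, 25): punch at orig (2,25); cuts so far [(2, 25), (4, 13), (5, 21)]; region rows[0,8) x cols[0,32) = 8x32
Unfold 1 (reflect across h@8): 6 holes -> [(2, 25), (4, 13), (5, 21), (10, 21), (11, 13), (13, 25)]
Unfold 2 (reflect across h@16): 12 holes -> [(2, 25), (4, 13), (5, 21), (10, 21), (11, 13), (13, 25), (18, 25), (20, 13), (21, 21), (26, 21), (27, 13), (29, 25)]

Answer: 12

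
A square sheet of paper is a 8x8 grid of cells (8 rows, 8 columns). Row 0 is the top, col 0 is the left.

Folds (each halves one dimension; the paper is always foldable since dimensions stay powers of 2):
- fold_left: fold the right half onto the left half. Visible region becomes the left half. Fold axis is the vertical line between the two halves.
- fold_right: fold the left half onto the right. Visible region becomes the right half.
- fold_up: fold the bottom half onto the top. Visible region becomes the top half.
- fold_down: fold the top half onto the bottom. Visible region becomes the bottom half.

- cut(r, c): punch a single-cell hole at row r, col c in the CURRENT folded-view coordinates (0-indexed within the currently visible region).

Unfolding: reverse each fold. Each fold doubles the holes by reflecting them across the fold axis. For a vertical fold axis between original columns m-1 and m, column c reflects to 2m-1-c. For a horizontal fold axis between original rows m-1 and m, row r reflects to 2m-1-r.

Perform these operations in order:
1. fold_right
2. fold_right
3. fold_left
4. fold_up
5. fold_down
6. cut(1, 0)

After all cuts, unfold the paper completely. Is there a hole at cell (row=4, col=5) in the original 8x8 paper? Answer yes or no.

Op 1 fold_right: fold axis v@4; visible region now rows[0,8) x cols[4,8) = 8x4
Op 2 fold_right: fold axis v@6; visible region now rows[0,8) x cols[6,8) = 8x2
Op 3 fold_left: fold axis v@7; visible region now rows[0,8) x cols[6,7) = 8x1
Op 4 fold_up: fold axis h@4; visible region now rows[0,4) x cols[6,7) = 4x1
Op 5 fold_down: fold axis h@2; visible region now rows[2,4) x cols[6,7) = 2x1
Op 6 cut(1, 0): punch at orig (3,6); cuts so far [(3, 6)]; region rows[2,4) x cols[6,7) = 2x1
Unfold 1 (reflect across h@2): 2 holes -> [(0, 6), (3, 6)]
Unfold 2 (reflect across h@4): 4 holes -> [(0, 6), (3, 6), (4, 6), (7, 6)]
Unfold 3 (reflect across v@7): 8 holes -> [(0, 6), (0, 7), (3, 6), (3, 7), (4, 6), (4, 7), (7, 6), (7, 7)]
Unfold 4 (reflect across v@6): 16 holes -> [(0, 4), (0, 5), (0, 6), (0, 7), (3, 4), (3, 5), (3, 6), (3, 7), (4, 4), (4, 5), (4, 6), (4, 7), (7, 4), (7, 5), (7, 6), (7, 7)]
Unfold 5 (reflect across v@4): 32 holes -> [(0, 0), (0, 1), (0, 2), (0, 3), (0, 4), (0, 5), (0, 6), (0, 7), (3, 0), (3, 1), (3, 2), (3, 3), (3, 4), (3, 5), (3, 6), (3, 7), (4, 0), (4, 1), (4, 2), (4, 3), (4, 4), (4, 5), (4, 6), (4, 7), (7, 0), (7, 1), (7, 2), (7, 3), (7, 4), (7, 5), (7, 6), (7, 7)]
Holes: [(0, 0), (0, 1), (0, 2), (0, 3), (0, 4), (0, 5), (0, 6), (0, 7), (3, 0), (3, 1), (3, 2), (3, 3), (3, 4), (3, 5), (3, 6), (3, 7), (4, 0), (4, 1), (4, 2), (4, 3), (4, 4), (4, 5), (4, 6), (4, 7), (7, 0), (7, 1), (7, 2), (7, 3), (7, 4), (7, 5), (7, 6), (7, 7)]

Answer: yes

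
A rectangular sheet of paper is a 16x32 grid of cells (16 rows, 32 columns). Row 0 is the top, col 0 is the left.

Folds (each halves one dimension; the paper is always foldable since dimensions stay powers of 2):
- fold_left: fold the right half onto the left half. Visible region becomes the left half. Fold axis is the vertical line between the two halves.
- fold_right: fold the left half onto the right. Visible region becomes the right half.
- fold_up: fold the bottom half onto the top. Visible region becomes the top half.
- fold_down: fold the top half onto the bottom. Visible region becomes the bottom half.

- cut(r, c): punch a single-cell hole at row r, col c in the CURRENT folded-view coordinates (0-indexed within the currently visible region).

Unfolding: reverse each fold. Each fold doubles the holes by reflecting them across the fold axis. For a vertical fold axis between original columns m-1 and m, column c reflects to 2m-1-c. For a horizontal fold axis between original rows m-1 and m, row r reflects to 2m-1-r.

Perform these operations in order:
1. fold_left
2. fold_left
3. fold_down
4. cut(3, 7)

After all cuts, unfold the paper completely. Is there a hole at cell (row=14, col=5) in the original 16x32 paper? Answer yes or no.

Op 1 fold_left: fold axis v@16; visible region now rows[0,16) x cols[0,16) = 16x16
Op 2 fold_left: fold axis v@8; visible region now rows[0,16) x cols[0,8) = 16x8
Op 3 fold_down: fold axis h@8; visible region now rows[8,16) x cols[0,8) = 8x8
Op 4 cut(3, 7): punch at orig (11,7); cuts so far [(11, 7)]; region rows[8,16) x cols[0,8) = 8x8
Unfold 1 (reflect across h@8): 2 holes -> [(4, 7), (11, 7)]
Unfold 2 (reflect across v@8): 4 holes -> [(4, 7), (4, 8), (11, 7), (11, 8)]
Unfold 3 (reflect across v@16): 8 holes -> [(4, 7), (4, 8), (4, 23), (4, 24), (11, 7), (11, 8), (11, 23), (11, 24)]
Holes: [(4, 7), (4, 8), (4, 23), (4, 24), (11, 7), (11, 8), (11, 23), (11, 24)]

Answer: no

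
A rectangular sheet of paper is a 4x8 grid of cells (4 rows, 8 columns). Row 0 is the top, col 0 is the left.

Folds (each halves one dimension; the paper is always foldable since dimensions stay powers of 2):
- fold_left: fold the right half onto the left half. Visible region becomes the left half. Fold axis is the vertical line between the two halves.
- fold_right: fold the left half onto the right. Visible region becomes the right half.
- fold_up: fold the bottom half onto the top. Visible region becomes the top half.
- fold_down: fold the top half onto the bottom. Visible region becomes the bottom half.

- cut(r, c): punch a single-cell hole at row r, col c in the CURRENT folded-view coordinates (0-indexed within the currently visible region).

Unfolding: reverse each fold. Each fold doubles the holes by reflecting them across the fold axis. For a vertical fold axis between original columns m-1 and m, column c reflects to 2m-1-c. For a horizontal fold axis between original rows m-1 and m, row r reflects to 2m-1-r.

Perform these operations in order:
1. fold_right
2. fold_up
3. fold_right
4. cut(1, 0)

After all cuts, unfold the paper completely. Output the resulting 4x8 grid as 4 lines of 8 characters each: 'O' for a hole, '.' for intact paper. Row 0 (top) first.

Answer: ........
.OO..OO.
.OO..OO.
........

Derivation:
Op 1 fold_right: fold axis v@4; visible region now rows[0,4) x cols[4,8) = 4x4
Op 2 fold_up: fold axis h@2; visible region now rows[0,2) x cols[4,8) = 2x4
Op 3 fold_right: fold axis v@6; visible region now rows[0,2) x cols[6,8) = 2x2
Op 4 cut(1, 0): punch at orig (1,6); cuts so far [(1, 6)]; region rows[0,2) x cols[6,8) = 2x2
Unfold 1 (reflect across v@6): 2 holes -> [(1, 5), (1, 6)]
Unfold 2 (reflect across h@2): 4 holes -> [(1, 5), (1, 6), (2, 5), (2, 6)]
Unfold 3 (reflect across v@4): 8 holes -> [(1, 1), (1, 2), (1, 5), (1, 6), (2, 1), (2, 2), (2, 5), (2, 6)]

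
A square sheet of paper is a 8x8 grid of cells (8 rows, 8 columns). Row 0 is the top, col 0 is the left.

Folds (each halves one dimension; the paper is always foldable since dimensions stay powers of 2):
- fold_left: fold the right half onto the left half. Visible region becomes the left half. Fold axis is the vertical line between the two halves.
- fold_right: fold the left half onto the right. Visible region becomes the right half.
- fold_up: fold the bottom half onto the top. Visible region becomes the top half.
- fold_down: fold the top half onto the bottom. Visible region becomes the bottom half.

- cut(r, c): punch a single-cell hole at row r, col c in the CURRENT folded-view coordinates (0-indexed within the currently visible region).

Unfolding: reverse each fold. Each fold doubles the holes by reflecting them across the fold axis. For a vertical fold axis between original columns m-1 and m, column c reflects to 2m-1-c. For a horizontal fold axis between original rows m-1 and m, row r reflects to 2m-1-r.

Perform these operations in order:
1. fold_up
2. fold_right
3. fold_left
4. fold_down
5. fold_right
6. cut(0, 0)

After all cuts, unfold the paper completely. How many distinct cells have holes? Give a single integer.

Answer: 32

Derivation:
Op 1 fold_up: fold axis h@4; visible region now rows[0,4) x cols[0,8) = 4x8
Op 2 fold_right: fold axis v@4; visible region now rows[0,4) x cols[4,8) = 4x4
Op 3 fold_left: fold axis v@6; visible region now rows[0,4) x cols[4,6) = 4x2
Op 4 fold_down: fold axis h@2; visible region now rows[2,4) x cols[4,6) = 2x2
Op 5 fold_right: fold axis v@5; visible region now rows[2,4) x cols[5,6) = 2x1
Op 6 cut(0, 0): punch at orig (2,5); cuts so far [(2, 5)]; region rows[2,4) x cols[5,6) = 2x1
Unfold 1 (reflect across v@5): 2 holes -> [(2, 4), (2, 5)]
Unfold 2 (reflect across h@2): 4 holes -> [(1, 4), (1, 5), (2, 4), (2, 5)]
Unfold 3 (reflect across v@6): 8 holes -> [(1, 4), (1, 5), (1, 6), (1, 7), (2, 4), (2, 5), (2, 6), (2, 7)]
Unfold 4 (reflect across v@4): 16 holes -> [(1, 0), (1, 1), (1, 2), (1, 3), (1, 4), (1, 5), (1, 6), (1, 7), (2, 0), (2, 1), (2, 2), (2, 3), (2, 4), (2, 5), (2, 6), (2, 7)]
Unfold 5 (reflect across h@4): 32 holes -> [(1, 0), (1, 1), (1, 2), (1, 3), (1, 4), (1, 5), (1, 6), (1, 7), (2, 0), (2, 1), (2, 2), (2, 3), (2, 4), (2, 5), (2, 6), (2, 7), (5, 0), (5, 1), (5, 2), (5, 3), (5, 4), (5, 5), (5, 6), (5, 7), (6, 0), (6, 1), (6, 2), (6, 3), (6, 4), (6, 5), (6, 6), (6, 7)]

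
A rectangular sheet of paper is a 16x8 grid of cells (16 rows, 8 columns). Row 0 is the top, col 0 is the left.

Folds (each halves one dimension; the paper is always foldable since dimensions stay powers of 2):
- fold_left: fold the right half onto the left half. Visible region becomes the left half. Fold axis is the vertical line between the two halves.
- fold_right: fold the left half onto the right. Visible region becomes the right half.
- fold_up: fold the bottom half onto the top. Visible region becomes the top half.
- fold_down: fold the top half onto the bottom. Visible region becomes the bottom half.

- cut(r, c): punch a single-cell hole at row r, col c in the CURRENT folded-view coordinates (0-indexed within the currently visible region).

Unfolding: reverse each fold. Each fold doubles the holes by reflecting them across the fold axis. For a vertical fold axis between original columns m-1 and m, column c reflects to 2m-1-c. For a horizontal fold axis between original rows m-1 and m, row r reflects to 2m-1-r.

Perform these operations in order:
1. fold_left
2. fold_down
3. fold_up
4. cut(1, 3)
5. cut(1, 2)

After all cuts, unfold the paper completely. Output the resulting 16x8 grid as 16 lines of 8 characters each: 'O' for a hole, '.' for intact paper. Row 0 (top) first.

Op 1 fold_left: fold axis v@4; visible region now rows[0,16) x cols[0,4) = 16x4
Op 2 fold_down: fold axis h@8; visible region now rows[8,16) x cols[0,4) = 8x4
Op 3 fold_up: fold axis h@12; visible region now rows[8,12) x cols[0,4) = 4x4
Op 4 cut(1, 3): punch at orig (9,3); cuts so far [(9, 3)]; region rows[8,12) x cols[0,4) = 4x4
Op 5 cut(1, 2): punch at orig (9,2); cuts so far [(9, 2), (9, 3)]; region rows[8,12) x cols[0,4) = 4x4
Unfold 1 (reflect across h@12): 4 holes -> [(9, 2), (9, 3), (14, 2), (14, 3)]
Unfold 2 (reflect across h@8): 8 holes -> [(1, 2), (1, 3), (6, 2), (6, 3), (9, 2), (9, 3), (14, 2), (14, 3)]
Unfold 3 (reflect across v@4): 16 holes -> [(1, 2), (1, 3), (1, 4), (1, 5), (6, 2), (6, 3), (6, 4), (6, 5), (9, 2), (9, 3), (9, 4), (9, 5), (14, 2), (14, 3), (14, 4), (14, 5)]

Answer: ........
..OOOO..
........
........
........
........
..OOOO..
........
........
..OOOO..
........
........
........
........
..OOOO..
........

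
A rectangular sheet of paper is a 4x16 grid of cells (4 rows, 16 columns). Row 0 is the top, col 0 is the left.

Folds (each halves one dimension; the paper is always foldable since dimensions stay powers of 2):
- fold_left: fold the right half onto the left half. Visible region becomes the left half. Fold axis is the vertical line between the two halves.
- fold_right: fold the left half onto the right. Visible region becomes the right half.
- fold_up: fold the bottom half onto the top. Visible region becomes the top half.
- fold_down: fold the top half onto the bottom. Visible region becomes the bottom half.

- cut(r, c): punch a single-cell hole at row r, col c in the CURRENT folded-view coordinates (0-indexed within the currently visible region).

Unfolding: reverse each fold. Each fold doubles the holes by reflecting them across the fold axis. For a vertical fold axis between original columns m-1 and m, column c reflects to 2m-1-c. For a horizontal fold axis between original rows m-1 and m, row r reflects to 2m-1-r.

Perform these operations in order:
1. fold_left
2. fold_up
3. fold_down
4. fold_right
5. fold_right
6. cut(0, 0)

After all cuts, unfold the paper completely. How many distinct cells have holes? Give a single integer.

Op 1 fold_left: fold axis v@8; visible region now rows[0,4) x cols[0,8) = 4x8
Op 2 fold_up: fold axis h@2; visible region now rows[0,2) x cols[0,8) = 2x8
Op 3 fold_down: fold axis h@1; visible region now rows[1,2) x cols[0,8) = 1x8
Op 4 fold_right: fold axis v@4; visible region now rows[1,2) x cols[4,8) = 1x4
Op 5 fold_right: fold axis v@6; visible region now rows[1,2) x cols[6,8) = 1x2
Op 6 cut(0, 0): punch at orig (1,6); cuts so far [(1, 6)]; region rows[1,2) x cols[6,8) = 1x2
Unfold 1 (reflect across v@6): 2 holes -> [(1, 5), (1, 6)]
Unfold 2 (reflect across v@4): 4 holes -> [(1, 1), (1, 2), (1, 5), (1, 6)]
Unfold 3 (reflect across h@1): 8 holes -> [(0, 1), (0, 2), (0, 5), (0, 6), (1, 1), (1, 2), (1, 5), (1, 6)]
Unfold 4 (reflect across h@2): 16 holes -> [(0, 1), (0, 2), (0, 5), (0, 6), (1, 1), (1, 2), (1, 5), (1, 6), (2, 1), (2, 2), (2, 5), (2, 6), (3, 1), (3, 2), (3, 5), (3, 6)]
Unfold 5 (reflect across v@8): 32 holes -> [(0, 1), (0, 2), (0, 5), (0, 6), (0, 9), (0, 10), (0, 13), (0, 14), (1, 1), (1, 2), (1, 5), (1, 6), (1, 9), (1, 10), (1, 13), (1, 14), (2, 1), (2, 2), (2, 5), (2, 6), (2, 9), (2, 10), (2, 13), (2, 14), (3, 1), (3, 2), (3, 5), (3, 6), (3, 9), (3, 10), (3, 13), (3, 14)]

Answer: 32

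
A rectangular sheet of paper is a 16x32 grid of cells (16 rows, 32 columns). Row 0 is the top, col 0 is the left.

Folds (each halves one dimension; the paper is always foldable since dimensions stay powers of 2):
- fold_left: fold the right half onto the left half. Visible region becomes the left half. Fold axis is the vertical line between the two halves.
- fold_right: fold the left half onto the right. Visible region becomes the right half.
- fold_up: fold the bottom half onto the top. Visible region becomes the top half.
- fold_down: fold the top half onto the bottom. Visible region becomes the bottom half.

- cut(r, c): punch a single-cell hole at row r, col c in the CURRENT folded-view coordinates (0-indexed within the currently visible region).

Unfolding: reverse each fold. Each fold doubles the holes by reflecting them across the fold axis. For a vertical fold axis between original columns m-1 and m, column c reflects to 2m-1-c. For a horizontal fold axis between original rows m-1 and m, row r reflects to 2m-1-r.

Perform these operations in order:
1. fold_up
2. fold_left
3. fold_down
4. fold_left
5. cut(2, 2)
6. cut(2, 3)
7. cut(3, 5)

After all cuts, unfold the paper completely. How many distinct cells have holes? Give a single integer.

Op 1 fold_up: fold axis h@8; visible region now rows[0,8) x cols[0,32) = 8x32
Op 2 fold_left: fold axis v@16; visible region now rows[0,8) x cols[0,16) = 8x16
Op 3 fold_down: fold axis h@4; visible region now rows[4,8) x cols[0,16) = 4x16
Op 4 fold_left: fold axis v@8; visible region now rows[4,8) x cols[0,8) = 4x8
Op 5 cut(2, 2): punch at orig (6,2); cuts so far [(6, 2)]; region rows[4,8) x cols[0,8) = 4x8
Op 6 cut(2, 3): punch at orig (6,3); cuts so far [(6, 2), (6, 3)]; region rows[4,8) x cols[0,8) = 4x8
Op 7 cut(3, 5): punch at orig (7,5); cuts so far [(6, 2), (6, 3), (7, 5)]; region rows[4,8) x cols[0,8) = 4x8
Unfold 1 (reflect across v@8): 6 holes -> [(6, 2), (6, 3), (6, 12), (6, 13), (7, 5), (7, 10)]
Unfold 2 (reflect across h@4): 12 holes -> [(0, 5), (0, 10), (1, 2), (1, 3), (1, 12), (1, 13), (6, 2), (6, 3), (6, 12), (6, 13), (7, 5), (7, 10)]
Unfold 3 (reflect across v@16): 24 holes -> [(0, 5), (0, 10), (0, 21), (0, 26), (1, 2), (1, 3), (1, 12), (1, 13), (1, 18), (1, 19), (1, 28), (1, 29), (6, 2), (6, 3), (6, 12), (6, 13), (6, 18), (6, 19), (6, 28), (6, 29), (7, 5), (7, 10), (7, 21), (7, 26)]
Unfold 4 (reflect across h@8): 48 holes -> [(0, 5), (0, 10), (0, 21), (0, 26), (1, 2), (1, 3), (1, 12), (1, 13), (1, 18), (1, 19), (1, 28), (1, 29), (6, 2), (6, 3), (6, 12), (6, 13), (6, 18), (6, 19), (6, 28), (6, 29), (7, 5), (7, 10), (7, 21), (7, 26), (8, 5), (8, 10), (8, 21), (8, 26), (9, 2), (9, 3), (9, 12), (9, 13), (9, 18), (9, 19), (9, 28), (9, 29), (14, 2), (14, 3), (14, 12), (14, 13), (14, 18), (14, 19), (14, 28), (14, 29), (15, 5), (15, 10), (15, 21), (15, 26)]

Answer: 48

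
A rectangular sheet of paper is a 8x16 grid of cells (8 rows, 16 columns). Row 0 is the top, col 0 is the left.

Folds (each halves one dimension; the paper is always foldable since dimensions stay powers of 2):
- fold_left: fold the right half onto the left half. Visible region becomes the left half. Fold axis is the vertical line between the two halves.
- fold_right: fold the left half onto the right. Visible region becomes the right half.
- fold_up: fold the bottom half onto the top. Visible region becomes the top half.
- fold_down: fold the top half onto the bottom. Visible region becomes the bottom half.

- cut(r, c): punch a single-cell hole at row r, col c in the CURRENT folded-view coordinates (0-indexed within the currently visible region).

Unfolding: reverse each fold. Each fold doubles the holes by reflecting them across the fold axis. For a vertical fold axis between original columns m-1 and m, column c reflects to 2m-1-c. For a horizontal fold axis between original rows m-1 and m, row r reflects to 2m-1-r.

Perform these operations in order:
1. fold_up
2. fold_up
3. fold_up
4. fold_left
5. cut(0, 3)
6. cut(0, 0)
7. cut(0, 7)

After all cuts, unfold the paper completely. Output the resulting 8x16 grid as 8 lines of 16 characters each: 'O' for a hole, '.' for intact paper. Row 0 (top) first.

Op 1 fold_up: fold axis h@4; visible region now rows[0,4) x cols[0,16) = 4x16
Op 2 fold_up: fold axis h@2; visible region now rows[0,2) x cols[0,16) = 2x16
Op 3 fold_up: fold axis h@1; visible region now rows[0,1) x cols[0,16) = 1x16
Op 4 fold_left: fold axis v@8; visible region now rows[0,1) x cols[0,8) = 1x8
Op 5 cut(0, 3): punch at orig (0,3); cuts so far [(0, 3)]; region rows[0,1) x cols[0,8) = 1x8
Op 6 cut(0, 0): punch at orig (0,0); cuts so far [(0, 0), (0, 3)]; region rows[0,1) x cols[0,8) = 1x8
Op 7 cut(0, 7): punch at orig (0,7); cuts so far [(0, 0), (0, 3), (0, 7)]; region rows[0,1) x cols[0,8) = 1x8
Unfold 1 (reflect across v@8): 6 holes -> [(0, 0), (0, 3), (0, 7), (0, 8), (0, 12), (0, 15)]
Unfold 2 (reflect across h@1): 12 holes -> [(0, 0), (0, 3), (0, 7), (0, 8), (0, 12), (0, 15), (1, 0), (1, 3), (1, 7), (1, 8), (1, 12), (1, 15)]
Unfold 3 (reflect across h@2): 24 holes -> [(0, 0), (0, 3), (0, 7), (0, 8), (0, 12), (0, 15), (1, 0), (1, 3), (1, 7), (1, 8), (1, 12), (1, 15), (2, 0), (2, 3), (2, 7), (2, 8), (2, 12), (2, 15), (3, 0), (3, 3), (3, 7), (3, 8), (3, 12), (3, 15)]
Unfold 4 (reflect across h@4): 48 holes -> [(0, 0), (0, 3), (0, 7), (0, 8), (0, 12), (0, 15), (1, 0), (1, 3), (1, 7), (1, 8), (1, 12), (1, 15), (2, 0), (2, 3), (2, 7), (2, 8), (2, 12), (2, 15), (3, 0), (3, 3), (3, 7), (3, 8), (3, 12), (3, 15), (4, 0), (4, 3), (4, 7), (4, 8), (4, 12), (4, 15), (5, 0), (5, 3), (5, 7), (5, 8), (5, 12), (5, 15), (6, 0), (6, 3), (6, 7), (6, 8), (6, 12), (6, 15), (7, 0), (7, 3), (7, 7), (7, 8), (7, 12), (7, 15)]

Answer: O..O...OO...O..O
O..O...OO...O..O
O..O...OO...O..O
O..O...OO...O..O
O..O...OO...O..O
O..O...OO...O..O
O..O...OO...O..O
O..O...OO...O..O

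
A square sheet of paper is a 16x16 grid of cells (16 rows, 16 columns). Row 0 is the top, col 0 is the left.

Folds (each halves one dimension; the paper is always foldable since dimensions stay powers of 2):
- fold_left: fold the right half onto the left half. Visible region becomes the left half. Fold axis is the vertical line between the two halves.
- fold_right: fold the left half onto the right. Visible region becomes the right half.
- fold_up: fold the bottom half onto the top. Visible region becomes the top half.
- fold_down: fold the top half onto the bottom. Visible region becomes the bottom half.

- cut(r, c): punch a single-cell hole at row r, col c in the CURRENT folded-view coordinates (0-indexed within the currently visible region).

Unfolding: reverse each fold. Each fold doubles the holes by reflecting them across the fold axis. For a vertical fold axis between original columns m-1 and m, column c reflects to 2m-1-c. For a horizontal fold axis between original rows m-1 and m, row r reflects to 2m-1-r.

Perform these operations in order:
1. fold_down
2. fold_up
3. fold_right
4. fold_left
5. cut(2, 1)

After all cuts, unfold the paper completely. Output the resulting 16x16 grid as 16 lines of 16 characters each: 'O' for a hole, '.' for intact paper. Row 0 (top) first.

Op 1 fold_down: fold axis h@8; visible region now rows[8,16) x cols[0,16) = 8x16
Op 2 fold_up: fold axis h@12; visible region now rows[8,12) x cols[0,16) = 4x16
Op 3 fold_right: fold axis v@8; visible region now rows[8,12) x cols[8,16) = 4x8
Op 4 fold_left: fold axis v@12; visible region now rows[8,12) x cols[8,12) = 4x4
Op 5 cut(2, 1): punch at orig (10,9); cuts so far [(10, 9)]; region rows[8,12) x cols[8,12) = 4x4
Unfold 1 (reflect across v@12): 2 holes -> [(10, 9), (10, 14)]
Unfold 2 (reflect across v@8): 4 holes -> [(10, 1), (10, 6), (10, 9), (10, 14)]
Unfold 3 (reflect across h@12): 8 holes -> [(10, 1), (10, 6), (10, 9), (10, 14), (13, 1), (13, 6), (13, 9), (13, 14)]
Unfold 4 (reflect across h@8): 16 holes -> [(2, 1), (2, 6), (2, 9), (2, 14), (5, 1), (5, 6), (5, 9), (5, 14), (10, 1), (10, 6), (10, 9), (10, 14), (13, 1), (13, 6), (13, 9), (13, 14)]

Answer: ................
................
.O....O..O....O.
................
................
.O....O..O....O.
................
................
................
................
.O....O..O....O.
................
................
.O....O..O....O.
................
................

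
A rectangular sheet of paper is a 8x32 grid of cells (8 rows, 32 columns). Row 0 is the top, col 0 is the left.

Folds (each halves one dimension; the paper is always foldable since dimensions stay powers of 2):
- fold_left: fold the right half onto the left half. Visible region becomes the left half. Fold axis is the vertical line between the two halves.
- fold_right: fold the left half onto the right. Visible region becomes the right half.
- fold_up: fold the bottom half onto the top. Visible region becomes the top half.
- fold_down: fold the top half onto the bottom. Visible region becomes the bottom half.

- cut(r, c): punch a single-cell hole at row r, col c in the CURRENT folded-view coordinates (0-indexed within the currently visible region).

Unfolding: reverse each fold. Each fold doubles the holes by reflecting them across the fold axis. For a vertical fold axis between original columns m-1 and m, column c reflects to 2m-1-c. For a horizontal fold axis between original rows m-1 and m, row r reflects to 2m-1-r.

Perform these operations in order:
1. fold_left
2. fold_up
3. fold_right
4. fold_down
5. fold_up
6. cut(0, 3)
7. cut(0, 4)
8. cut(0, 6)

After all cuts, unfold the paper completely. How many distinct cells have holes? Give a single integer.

Answer: 96

Derivation:
Op 1 fold_left: fold axis v@16; visible region now rows[0,8) x cols[0,16) = 8x16
Op 2 fold_up: fold axis h@4; visible region now rows[0,4) x cols[0,16) = 4x16
Op 3 fold_right: fold axis v@8; visible region now rows[0,4) x cols[8,16) = 4x8
Op 4 fold_down: fold axis h@2; visible region now rows[2,4) x cols[8,16) = 2x8
Op 5 fold_up: fold axis h@3; visible region now rows[2,3) x cols[8,16) = 1x8
Op 6 cut(0, 3): punch at orig (2,11); cuts so far [(2, 11)]; region rows[2,3) x cols[8,16) = 1x8
Op 7 cut(0, 4): punch at orig (2,12); cuts so far [(2, 11), (2, 12)]; region rows[2,3) x cols[8,16) = 1x8
Op 8 cut(0, 6): punch at orig (2,14); cuts so far [(2, 11), (2, 12), (2, 14)]; region rows[2,3) x cols[8,16) = 1x8
Unfold 1 (reflect across h@3): 6 holes -> [(2, 11), (2, 12), (2, 14), (3, 11), (3, 12), (3, 14)]
Unfold 2 (reflect across h@2): 12 holes -> [(0, 11), (0, 12), (0, 14), (1, 11), (1, 12), (1, 14), (2, 11), (2, 12), (2, 14), (3, 11), (3, 12), (3, 14)]
Unfold 3 (reflect across v@8): 24 holes -> [(0, 1), (0, 3), (0, 4), (0, 11), (0, 12), (0, 14), (1, 1), (1, 3), (1, 4), (1, 11), (1, 12), (1, 14), (2, 1), (2, 3), (2, 4), (2, 11), (2, 12), (2, 14), (3, 1), (3, 3), (3, 4), (3, 11), (3, 12), (3, 14)]
Unfold 4 (reflect across h@4): 48 holes -> [(0, 1), (0, 3), (0, 4), (0, 11), (0, 12), (0, 14), (1, 1), (1, 3), (1, 4), (1, 11), (1, 12), (1, 14), (2, 1), (2, 3), (2, 4), (2, 11), (2, 12), (2, 14), (3, 1), (3, 3), (3, 4), (3, 11), (3, 12), (3, 14), (4, 1), (4, 3), (4, 4), (4, 11), (4, 12), (4, 14), (5, 1), (5, 3), (5, 4), (5, 11), (5, 12), (5, 14), (6, 1), (6, 3), (6, 4), (6, 11), (6, 12), (6, 14), (7, 1), (7, 3), (7, 4), (7, 11), (7, 12), (7, 14)]
Unfold 5 (reflect across v@16): 96 holes -> [(0, 1), (0, 3), (0, 4), (0, 11), (0, 12), (0, 14), (0, 17), (0, 19), (0, 20), (0, 27), (0, 28), (0, 30), (1, 1), (1, 3), (1, 4), (1, 11), (1, 12), (1, 14), (1, 17), (1, 19), (1, 20), (1, 27), (1, 28), (1, 30), (2, 1), (2, 3), (2, 4), (2, 11), (2, 12), (2, 14), (2, 17), (2, 19), (2, 20), (2, 27), (2, 28), (2, 30), (3, 1), (3, 3), (3, 4), (3, 11), (3, 12), (3, 14), (3, 17), (3, 19), (3, 20), (3, 27), (3, 28), (3, 30), (4, 1), (4, 3), (4, 4), (4, 11), (4, 12), (4, 14), (4, 17), (4, 19), (4, 20), (4, 27), (4, 28), (4, 30), (5, 1), (5, 3), (5, 4), (5, 11), (5, 12), (5, 14), (5, 17), (5, 19), (5, 20), (5, 27), (5, 28), (5, 30), (6, 1), (6, 3), (6, 4), (6, 11), (6, 12), (6, 14), (6, 17), (6, 19), (6, 20), (6, 27), (6, 28), (6, 30), (7, 1), (7, 3), (7, 4), (7, 11), (7, 12), (7, 14), (7, 17), (7, 19), (7, 20), (7, 27), (7, 28), (7, 30)]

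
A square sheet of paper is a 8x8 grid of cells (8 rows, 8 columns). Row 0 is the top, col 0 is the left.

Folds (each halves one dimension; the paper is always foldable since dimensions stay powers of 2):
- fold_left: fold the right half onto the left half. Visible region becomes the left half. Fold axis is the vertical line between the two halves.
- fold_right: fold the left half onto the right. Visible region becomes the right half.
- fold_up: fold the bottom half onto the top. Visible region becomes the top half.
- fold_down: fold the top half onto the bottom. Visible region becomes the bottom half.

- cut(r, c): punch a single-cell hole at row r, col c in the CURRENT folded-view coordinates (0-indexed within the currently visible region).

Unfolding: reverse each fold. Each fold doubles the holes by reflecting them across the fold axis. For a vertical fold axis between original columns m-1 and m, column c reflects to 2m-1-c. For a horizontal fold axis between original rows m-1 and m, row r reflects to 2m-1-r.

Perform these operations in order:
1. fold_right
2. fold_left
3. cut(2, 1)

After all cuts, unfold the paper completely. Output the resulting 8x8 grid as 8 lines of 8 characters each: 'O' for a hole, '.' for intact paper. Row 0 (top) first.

Answer: ........
........
.OO..OO.
........
........
........
........
........

Derivation:
Op 1 fold_right: fold axis v@4; visible region now rows[0,8) x cols[4,8) = 8x4
Op 2 fold_left: fold axis v@6; visible region now rows[0,8) x cols[4,6) = 8x2
Op 3 cut(2, 1): punch at orig (2,5); cuts so far [(2, 5)]; region rows[0,8) x cols[4,6) = 8x2
Unfold 1 (reflect across v@6): 2 holes -> [(2, 5), (2, 6)]
Unfold 2 (reflect across v@4): 4 holes -> [(2, 1), (2, 2), (2, 5), (2, 6)]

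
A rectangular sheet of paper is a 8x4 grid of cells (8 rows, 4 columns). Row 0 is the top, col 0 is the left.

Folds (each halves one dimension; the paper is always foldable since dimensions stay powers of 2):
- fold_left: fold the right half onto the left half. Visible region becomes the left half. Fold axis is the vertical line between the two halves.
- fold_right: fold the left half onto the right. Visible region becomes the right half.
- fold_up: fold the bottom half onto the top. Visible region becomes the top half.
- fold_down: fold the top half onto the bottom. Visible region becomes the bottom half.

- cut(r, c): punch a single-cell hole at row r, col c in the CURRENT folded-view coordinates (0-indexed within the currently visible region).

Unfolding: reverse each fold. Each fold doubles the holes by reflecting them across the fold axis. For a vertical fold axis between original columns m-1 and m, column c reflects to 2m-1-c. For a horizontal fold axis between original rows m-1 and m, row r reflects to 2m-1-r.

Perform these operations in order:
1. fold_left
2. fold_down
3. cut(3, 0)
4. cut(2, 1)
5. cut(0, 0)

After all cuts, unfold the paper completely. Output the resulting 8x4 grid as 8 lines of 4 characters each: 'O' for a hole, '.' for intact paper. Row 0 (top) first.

Answer: O..O
.OO.
....
O..O
O..O
....
.OO.
O..O

Derivation:
Op 1 fold_left: fold axis v@2; visible region now rows[0,8) x cols[0,2) = 8x2
Op 2 fold_down: fold axis h@4; visible region now rows[4,8) x cols[0,2) = 4x2
Op 3 cut(3, 0): punch at orig (7,0); cuts so far [(7, 0)]; region rows[4,8) x cols[0,2) = 4x2
Op 4 cut(2, 1): punch at orig (6,1); cuts so far [(6, 1), (7, 0)]; region rows[4,8) x cols[0,2) = 4x2
Op 5 cut(0, 0): punch at orig (4,0); cuts so far [(4, 0), (6, 1), (7, 0)]; region rows[4,8) x cols[0,2) = 4x2
Unfold 1 (reflect across h@4): 6 holes -> [(0, 0), (1, 1), (3, 0), (4, 0), (6, 1), (7, 0)]
Unfold 2 (reflect across v@2): 12 holes -> [(0, 0), (0, 3), (1, 1), (1, 2), (3, 0), (3, 3), (4, 0), (4, 3), (6, 1), (6, 2), (7, 0), (7, 3)]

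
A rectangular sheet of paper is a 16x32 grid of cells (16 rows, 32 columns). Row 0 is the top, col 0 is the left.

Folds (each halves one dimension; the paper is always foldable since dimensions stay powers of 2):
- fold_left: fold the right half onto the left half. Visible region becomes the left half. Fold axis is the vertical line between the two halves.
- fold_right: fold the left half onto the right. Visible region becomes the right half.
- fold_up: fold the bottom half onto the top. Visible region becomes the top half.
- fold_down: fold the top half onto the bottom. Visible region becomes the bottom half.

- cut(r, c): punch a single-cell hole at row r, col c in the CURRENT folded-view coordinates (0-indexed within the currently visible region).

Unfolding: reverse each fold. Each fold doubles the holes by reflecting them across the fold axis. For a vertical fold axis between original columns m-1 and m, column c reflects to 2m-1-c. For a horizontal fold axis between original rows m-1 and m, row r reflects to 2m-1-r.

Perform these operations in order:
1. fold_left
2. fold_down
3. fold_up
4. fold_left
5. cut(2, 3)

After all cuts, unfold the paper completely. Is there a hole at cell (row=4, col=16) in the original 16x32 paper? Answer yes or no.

Op 1 fold_left: fold axis v@16; visible region now rows[0,16) x cols[0,16) = 16x16
Op 2 fold_down: fold axis h@8; visible region now rows[8,16) x cols[0,16) = 8x16
Op 3 fold_up: fold axis h@12; visible region now rows[8,12) x cols[0,16) = 4x16
Op 4 fold_left: fold axis v@8; visible region now rows[8,12) x cols[0,8) = 4x8
Op 5 cut(2, 3): punch at orig (10,3); cuts so far [(10, 3)]; region rows[8,12) x cols[0,8) = 4x8
Unfold 1 (reflect across v@8): 2 holes -> [(10, 3), (10, 12)]
Unfold 2 (reflect across h@12): 4 holes -> [(10, 3), (10, 12), (13, 3), (13, 12)]
Unfold 3 (reflect across h@8): 8 holes -> [(2, 3), (2, 12), (5, 3), (5, 12), (10, 3), (10, 12), (13, 3), (13, 12)]
Unfold 4 (reflect across v@16): 16 holes -> [(2, 3), (2, 12), (2, 19), (2, 28), (5, 3), (5, 12), (5, 19), (5, 28), (10, 3), (10, 12), (10, 19), (10, 28), (13, 3), (13, 12), (13, 19), (13, 28)]
Holes: [(2, 3), (2, 12), (2, 19), (2, 28), (5, 3), (5, 12), (5, 19), (5, 28), (10, 3), (10, 12), (10, 19), (10, 28), (13, 3), (13, 12), (13, 19), (13, 28)]

Answer: no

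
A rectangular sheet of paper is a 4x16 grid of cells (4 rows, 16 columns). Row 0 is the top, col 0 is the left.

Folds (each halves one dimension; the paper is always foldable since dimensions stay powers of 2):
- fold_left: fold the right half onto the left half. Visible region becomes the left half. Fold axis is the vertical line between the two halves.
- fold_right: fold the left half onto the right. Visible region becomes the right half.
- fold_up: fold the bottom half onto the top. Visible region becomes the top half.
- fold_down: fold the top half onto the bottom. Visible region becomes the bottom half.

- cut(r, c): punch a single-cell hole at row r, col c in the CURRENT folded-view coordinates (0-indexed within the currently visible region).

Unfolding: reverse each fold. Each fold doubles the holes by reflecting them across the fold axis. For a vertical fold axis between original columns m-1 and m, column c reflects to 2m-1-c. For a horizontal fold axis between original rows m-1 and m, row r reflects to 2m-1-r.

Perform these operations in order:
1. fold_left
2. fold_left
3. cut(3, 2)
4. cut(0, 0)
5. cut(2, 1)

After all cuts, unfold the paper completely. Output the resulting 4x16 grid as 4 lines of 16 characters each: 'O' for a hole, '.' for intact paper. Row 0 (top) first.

Op 1 fold_left: fold axis v@8; visible region now rows[0,4) x cols[0,8) = 4x8
Op 2 fold_left: fold axis v@4; visible region now rows[0,4) x cols[0,4) = 4x4
Op 3 cut(3, 2): punch at orig (3,2); cuts so far [(3, 2)]; region rows[0,4) x cols[0,4) = 4x4
Op 4 cut(0, 0): punch at orig (0,0); cuts so far [(0, 0), (3, 2)]; region rows[0,4) x cols[0,4) = 4x4
Op 5 cut(2, 1): punch at orig (2,1); cuts so far [(0, 0), (2, 1), (3, 2)]; region rows[0,4) x cols[0,4) = 4x4
Unfold 1 (reflect across v@4): 6 holes -> [(0, 0), (0, 7), (2, 1), (2, 6), (3, 2), (3, 5)]
Unfold 2 (reflect across v@8): 12 holes -> [(0, 0), (0, 7), (0, 8), (0, 15), (2, 1), (2, 6), (2, 9), (2, 14), (3, 2), (3, 5), (3, 10), (3, 13)]

Answer: O......OO......O
................
.O....O..O....O.
..O..O....O..O..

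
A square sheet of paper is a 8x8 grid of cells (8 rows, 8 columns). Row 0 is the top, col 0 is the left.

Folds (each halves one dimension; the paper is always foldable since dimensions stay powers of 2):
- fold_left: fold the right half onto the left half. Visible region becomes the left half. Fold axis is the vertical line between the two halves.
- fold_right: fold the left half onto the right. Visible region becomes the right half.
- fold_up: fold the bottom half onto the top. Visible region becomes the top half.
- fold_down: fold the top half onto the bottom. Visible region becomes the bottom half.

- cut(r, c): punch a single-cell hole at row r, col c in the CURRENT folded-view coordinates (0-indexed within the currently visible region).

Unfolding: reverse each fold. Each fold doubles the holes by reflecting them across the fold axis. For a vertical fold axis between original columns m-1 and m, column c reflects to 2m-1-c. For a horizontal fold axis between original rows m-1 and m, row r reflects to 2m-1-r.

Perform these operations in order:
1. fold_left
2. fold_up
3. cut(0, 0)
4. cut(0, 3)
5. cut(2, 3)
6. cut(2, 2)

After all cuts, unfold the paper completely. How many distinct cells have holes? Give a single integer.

Op 1 fold_left: fold axis v@4; visible region now rows[0,8) x cols[0,4) = 8x4
Op 2 fold_up: fold axis h@4; visible region now rows[0,4) x cols[0,4) = 4x4
Op 3 cut(0, 0): punch at orig (0,0); cuts so far [(0, 0)]; region rows[0,4) x cols[0,4) = 4x4
Op 4 cut(0, 3): punch at orig (0,3); cuts so far [(0, 0), (0, 3)]; region rows[0,4) x cols[0,4) = 4x4
Op 5 cut(2, 3): punch at orig (2,3); cuts so far [(0, 0), (0, 3), (2, 3)]; region rows[0,4) x cols[0,4) = 4x4
Op 6 cut(2, 2): punch at orig (2,2); cuts so far [(0, 0), (0, 3), (2, 2), (2, 3)]; region rows[0,4) x cols[0,4) = 4x4
Unfold 1 (reflect across h@4): 8 holes -> [(0, 0), (0, 3), (2, 2), (2, 3), (5, 2), (5, 3), (7, 0), (7, 3)]
Unfold 2 (reflect across v@4): 16 holes -> [(0, 0), (0, 3), (0, 4), (0, 7), (2, 2), (2, 3), (2, 4), (2, 5), (5, 2), (5, 3), (5, 4), (5, 5), (7, 0), (7, 3), (7, 4), (7, 7)]

Answer: 16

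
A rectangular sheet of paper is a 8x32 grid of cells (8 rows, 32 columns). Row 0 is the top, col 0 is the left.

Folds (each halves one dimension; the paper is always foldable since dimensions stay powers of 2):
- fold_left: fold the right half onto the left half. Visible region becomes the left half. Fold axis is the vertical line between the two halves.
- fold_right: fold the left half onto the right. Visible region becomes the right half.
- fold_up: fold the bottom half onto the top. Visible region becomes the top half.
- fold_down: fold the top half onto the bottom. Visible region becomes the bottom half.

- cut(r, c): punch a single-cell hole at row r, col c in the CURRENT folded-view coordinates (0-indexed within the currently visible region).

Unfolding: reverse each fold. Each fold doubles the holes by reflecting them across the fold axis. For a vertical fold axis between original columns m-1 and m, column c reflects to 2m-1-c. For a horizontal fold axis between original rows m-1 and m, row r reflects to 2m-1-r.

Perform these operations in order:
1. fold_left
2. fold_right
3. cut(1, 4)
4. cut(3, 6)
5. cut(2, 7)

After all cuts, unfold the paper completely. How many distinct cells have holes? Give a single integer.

Answer: 12

Derivation:
Op 1 fold_left: fold axis v@16; visible region now rows[0,8) x cols[0,16) = 8x16
Op 2 fold_right: fold axis v@8; visible region now rows[0,8) x cols[8,16) = 8x8
Op 3 cut(1, 4): punch at orig (1,12); cuts so far [(1, 12)]; region rows[0,8) x cols[8,16) = 8x8
Op 4 cut(3, 6): punch at orig (3,14); cuts so far [(1, 12), (3, 14)]; region rows[0,8) x cols[8,16) = 8x8
Op 5 cut(2, 7): punch at orig (2,15); cuts so far [(1, 12), (2, 15), (3, 14)]; region rows[0,8) x cols[8,16) = 8x8
Unfold 1 (reflect across v@8): 6 holes -> [(1, 3), (1, 12), (2, 0), (2, 15), (3, 1), (3, 14)]
Unfold 2 (reflect across v@16): 12 holes -> [(1, 3), (1, 12), (1, 19), (1, 28), (2, 0), (2, 15), (2, 16), (2, 31), (3, 1), (3, 14), (3, 17), (3, 30)]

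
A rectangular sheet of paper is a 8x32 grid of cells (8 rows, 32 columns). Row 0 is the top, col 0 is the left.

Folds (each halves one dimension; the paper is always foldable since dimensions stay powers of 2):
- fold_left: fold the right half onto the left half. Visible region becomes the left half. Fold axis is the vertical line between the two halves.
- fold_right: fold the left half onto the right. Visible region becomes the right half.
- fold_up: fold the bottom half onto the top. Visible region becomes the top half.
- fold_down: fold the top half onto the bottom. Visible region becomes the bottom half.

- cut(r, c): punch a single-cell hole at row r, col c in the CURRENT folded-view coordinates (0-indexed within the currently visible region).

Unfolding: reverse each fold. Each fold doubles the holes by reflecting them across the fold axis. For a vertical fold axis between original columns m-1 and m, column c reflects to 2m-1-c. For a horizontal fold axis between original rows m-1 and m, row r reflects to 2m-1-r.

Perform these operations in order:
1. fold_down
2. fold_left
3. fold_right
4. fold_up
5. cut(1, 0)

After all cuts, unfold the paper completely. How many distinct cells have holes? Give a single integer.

Op 1 fold_down: fold axis h@4; visible region now rows[4,8) x cols[0,32) = 4x32
Op 2 fold_left: fold axis v@16; visible region now rows[4,8) x cols[0,16) = 4x16
Op 3 fold_right: fold axis v@8; visible region now rows[4,8) x cols[8,16) = 4x8
Op 4 fold_up: fold axis h@6; visible region now rows[4,6) x cols[8,16) = 2x8
Op 5 cut(1, 0): punch at orig (5,8); cuts so far [(5, 8)]; region rows[4,6) x cols[8,16) = 2x8
Unfold 1 (reflect across h@6): 2 holes -> [(5, 8), (6, 8)]
Unfold 2 (reflect across v@8): 4 holes -> [(5, 7), (5, 8), (6, 7), (6, 8)]
Unfold 3 (reflect across v@16): 8 holes -> [(5, 7), (5, 8), (5, 23), (5, 24), (6, 7), (6, 8), (6, 23), (6, 24)]
Unfold 4 (reflect across h@4): 16 holes -> [(1, 7), (1, 8), (1, 23), (1, 24), (2, 7), (2, 8), (2, 23), (2, 24), (5, 7), (5, 8), (5, 23), (5, 24), (6, 7), (6, 8), (6, 23), (6, 24)]

Answer: 16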